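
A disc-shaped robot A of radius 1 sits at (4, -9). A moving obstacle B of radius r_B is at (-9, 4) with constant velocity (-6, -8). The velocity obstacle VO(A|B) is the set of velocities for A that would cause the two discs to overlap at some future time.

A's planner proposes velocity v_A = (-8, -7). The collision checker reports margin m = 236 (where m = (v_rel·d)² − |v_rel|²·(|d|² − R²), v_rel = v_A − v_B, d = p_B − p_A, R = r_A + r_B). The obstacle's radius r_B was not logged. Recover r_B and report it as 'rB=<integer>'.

m = 236
d = (-13, 13);  v_rel = (-2, 1),  |v_rel|² = 5
v_rel×d = (-2)·(13) − (1)·(-13) = -13
since m = R²·5 − (-13)²:  R² = (169 + 236) / 5 = 81
R = √81 = 9  ⇒  r_B = 9 − 1 = 8

rB=8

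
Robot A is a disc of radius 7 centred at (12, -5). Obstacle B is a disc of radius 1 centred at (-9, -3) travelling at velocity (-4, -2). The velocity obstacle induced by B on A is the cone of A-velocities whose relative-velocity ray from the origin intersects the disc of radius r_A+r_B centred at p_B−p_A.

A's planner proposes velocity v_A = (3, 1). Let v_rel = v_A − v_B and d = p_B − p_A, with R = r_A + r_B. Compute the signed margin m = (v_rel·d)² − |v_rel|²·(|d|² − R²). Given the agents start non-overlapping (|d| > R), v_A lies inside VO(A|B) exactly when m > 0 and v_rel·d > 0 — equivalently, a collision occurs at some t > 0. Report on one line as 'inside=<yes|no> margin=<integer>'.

d = (-21, 2),  |d|² = 445;  R = 7+1 = 8,  c = 445−8² = 381
v_rel = (7, 3),  |v_rel|² = 58;  v_rel·d = (7)·(-21) + (3)·(2) = -141
58·t² + 282·t + 381 = 0  ⇒  m = (-141)² − 58·381 = -2217
m = -2217 < 0,  v_rel·d = -141 < 0  ⇒  outside

inside=no margin=-2217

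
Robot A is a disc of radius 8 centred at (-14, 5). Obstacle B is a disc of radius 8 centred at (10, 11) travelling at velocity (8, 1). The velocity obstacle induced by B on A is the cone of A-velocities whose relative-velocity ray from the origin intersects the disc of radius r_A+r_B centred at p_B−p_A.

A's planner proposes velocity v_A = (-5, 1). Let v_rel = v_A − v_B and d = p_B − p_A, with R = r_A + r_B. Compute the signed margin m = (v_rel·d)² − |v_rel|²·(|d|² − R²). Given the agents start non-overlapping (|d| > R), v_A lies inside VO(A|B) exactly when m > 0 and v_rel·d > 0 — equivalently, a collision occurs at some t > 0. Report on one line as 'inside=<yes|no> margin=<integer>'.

d = (24, 6),  |d|² = 612;  R = 8+8 = 16,  c = 612−16² = 356
v_rel = (-13, 0),  |v_rel|² = 169;  v_rel·d = (-13)·(24) + (0)·(6) = -312
169·t² + 624·t + 356 = 0  ⇒  m = (-312)² − 169·356 = 37180
m = 37180 > 0,  v_rel·d = -312 < 0  ⇒  outside

inside=no margin=37180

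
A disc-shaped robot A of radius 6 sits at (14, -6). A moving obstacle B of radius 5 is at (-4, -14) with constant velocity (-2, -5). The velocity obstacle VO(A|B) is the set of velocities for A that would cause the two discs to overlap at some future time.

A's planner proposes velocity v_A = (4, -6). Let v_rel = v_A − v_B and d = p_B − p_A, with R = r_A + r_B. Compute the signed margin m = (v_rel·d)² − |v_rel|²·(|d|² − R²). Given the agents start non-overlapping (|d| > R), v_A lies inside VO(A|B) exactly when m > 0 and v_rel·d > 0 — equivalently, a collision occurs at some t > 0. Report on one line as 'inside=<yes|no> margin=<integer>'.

d = (-18, -8),  |d|² = 388;  R = 6+5 = 11,  c = 388−11² = 267
v_rel = (6, -1),  |v_rel|² = 37;  v_rel·d = (6)·(-18) + (-1)·(-8) = -100
37·t² + 200·t + 267 = 0  ⇒  m = (-100)² − 37·267 = 121
m = 121 > 0,  v_rel·d = -100 < 0  ⇒  outside

inside=no margin=121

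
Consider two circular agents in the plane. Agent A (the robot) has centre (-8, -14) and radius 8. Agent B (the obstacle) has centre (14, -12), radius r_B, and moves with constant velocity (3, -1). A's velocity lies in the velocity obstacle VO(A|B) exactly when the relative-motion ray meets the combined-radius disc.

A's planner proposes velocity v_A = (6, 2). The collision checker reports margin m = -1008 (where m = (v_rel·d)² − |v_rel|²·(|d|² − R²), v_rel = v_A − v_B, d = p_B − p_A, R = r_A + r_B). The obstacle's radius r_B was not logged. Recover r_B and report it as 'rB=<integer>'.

m = -1008
d = (22, 2);  v_rel = (3, 3),  |v_rel|² = 18
v_rel×d = (3)·(2) − (3)·(22) = -60
since m = R²·18 − (-60)²:  R² = (3600 + -1008) / 18 = 144
R = √144 = 12  ⇒  r_B = 12 − 8 = 4

rB=4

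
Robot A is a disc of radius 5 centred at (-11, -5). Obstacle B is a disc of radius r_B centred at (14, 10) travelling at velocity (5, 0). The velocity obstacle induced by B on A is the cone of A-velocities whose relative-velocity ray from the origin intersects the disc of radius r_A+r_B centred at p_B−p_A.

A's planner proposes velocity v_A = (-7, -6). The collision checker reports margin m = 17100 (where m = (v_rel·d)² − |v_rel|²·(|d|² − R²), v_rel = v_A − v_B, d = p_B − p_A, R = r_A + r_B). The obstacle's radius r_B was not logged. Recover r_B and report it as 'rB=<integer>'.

m = 17100
d = (25, 15);  v_rel = (-12, -6),  |v_rel|² = 180
v_rel×d = (-12)·(15) − (-6)·(25) = -30
since m = R²·180 − (-30)²:  R² = (900 + 17100) / 180 = 100
R = √100 = 10  ⇒  r_B = 10 − 5 = 5

rB=5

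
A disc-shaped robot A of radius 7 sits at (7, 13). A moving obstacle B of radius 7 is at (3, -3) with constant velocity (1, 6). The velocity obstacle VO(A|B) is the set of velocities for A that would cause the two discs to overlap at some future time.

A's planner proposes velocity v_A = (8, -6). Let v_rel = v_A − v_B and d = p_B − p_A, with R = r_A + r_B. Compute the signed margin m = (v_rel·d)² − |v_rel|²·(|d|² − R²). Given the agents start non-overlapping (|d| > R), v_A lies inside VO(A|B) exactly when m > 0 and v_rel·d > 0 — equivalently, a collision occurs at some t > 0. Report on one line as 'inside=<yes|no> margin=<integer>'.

d = (-4, -16),  |d|² = 272;  R = 7+7 = 14,  c = 272−14² = 76
v_rel = (7, -12),  |v_rel|² = 193;  v_rel·d = (7)·(-4) + (-12)·(-16) = 164
193·t² − 328·t + 76 = 0  ⇒  m = 164² − 193·76 = 12228
m = 12228 > 0,  v_rel·d = 164 > 0  ⇒  inside

inside=yes margin=12228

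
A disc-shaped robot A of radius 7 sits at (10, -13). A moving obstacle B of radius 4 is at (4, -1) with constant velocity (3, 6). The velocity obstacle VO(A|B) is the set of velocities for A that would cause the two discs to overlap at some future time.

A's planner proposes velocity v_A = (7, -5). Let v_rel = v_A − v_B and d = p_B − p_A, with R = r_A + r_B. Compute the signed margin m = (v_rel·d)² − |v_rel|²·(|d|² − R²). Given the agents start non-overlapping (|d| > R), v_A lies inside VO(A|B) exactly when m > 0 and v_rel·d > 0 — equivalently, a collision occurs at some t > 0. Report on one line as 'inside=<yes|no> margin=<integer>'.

d = (-6, 12),  |d|² = 180;  R = 7+4 = 11,  c = 180−11² = 59
v_rel = (4, -11),  |v_rel|² = 137;  v_rel·d = (4)·(-6) + (-11)·(12) = -156
137·t² + 312·t + 59 = 0  ⇒  m = (-156)² − 137·59 = 16253
m = 16253 > 0,  v_rel·d = -156 < 0  ⇒  outside

inside=no margin=16253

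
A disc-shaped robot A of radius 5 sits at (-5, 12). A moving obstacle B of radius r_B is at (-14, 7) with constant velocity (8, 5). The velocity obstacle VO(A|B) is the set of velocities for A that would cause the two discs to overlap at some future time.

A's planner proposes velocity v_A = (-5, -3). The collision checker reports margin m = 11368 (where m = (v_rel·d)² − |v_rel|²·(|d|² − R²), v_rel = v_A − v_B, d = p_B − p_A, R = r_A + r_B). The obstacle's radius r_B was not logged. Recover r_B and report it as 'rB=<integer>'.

m = 11368
d = (-9, -5);  v_rel = (-13, -8),  |v_rel|² = 233
v_rel×d = (-13)·(-5) − (-8)·(-9) = -7
since m = R²·233 − (-7)²:  R² = (49 + 11368) / 233 = 49
R = √49 = 7  ⇒  r_B = 7 − 5 = 2

rB=2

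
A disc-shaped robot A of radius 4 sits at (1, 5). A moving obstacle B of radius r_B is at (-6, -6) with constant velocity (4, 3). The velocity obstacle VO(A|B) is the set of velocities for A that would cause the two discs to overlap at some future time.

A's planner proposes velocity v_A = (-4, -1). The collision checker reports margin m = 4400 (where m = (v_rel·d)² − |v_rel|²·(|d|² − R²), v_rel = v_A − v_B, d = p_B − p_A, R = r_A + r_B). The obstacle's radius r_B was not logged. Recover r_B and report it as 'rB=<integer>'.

m = 4400
d = (-7, -11);  v_rel = (-8, -4),  |v_rel|² = 80
v_rel×d = (-8)·(-11) − (-4)·(-7) = 60
since m = R²·80 − 60²:  R² = (3600 + 4400) / 80 = 100
R = √100 = 10  ⇒  r_B = 10 − 4 = 6

rB=6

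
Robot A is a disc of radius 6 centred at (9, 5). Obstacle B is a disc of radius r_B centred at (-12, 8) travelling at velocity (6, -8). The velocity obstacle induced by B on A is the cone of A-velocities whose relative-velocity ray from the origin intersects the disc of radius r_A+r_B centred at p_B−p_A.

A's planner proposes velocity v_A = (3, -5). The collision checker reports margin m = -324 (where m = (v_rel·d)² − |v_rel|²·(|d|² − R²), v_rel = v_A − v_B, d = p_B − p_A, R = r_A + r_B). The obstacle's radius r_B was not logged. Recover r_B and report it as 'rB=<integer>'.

m = -324
d = (-21, 3);  v_rel = (-3, 3),  |v_rel|² = 18
v_rel×d = (-3)·(3) − (3)·(-21) = 54
since m = R²·18 − 54²:  R² = (2916 + -324) / 18 = 144
R = √144 = 12  ⇒  r_B = 12 − 6 = 6

rB=6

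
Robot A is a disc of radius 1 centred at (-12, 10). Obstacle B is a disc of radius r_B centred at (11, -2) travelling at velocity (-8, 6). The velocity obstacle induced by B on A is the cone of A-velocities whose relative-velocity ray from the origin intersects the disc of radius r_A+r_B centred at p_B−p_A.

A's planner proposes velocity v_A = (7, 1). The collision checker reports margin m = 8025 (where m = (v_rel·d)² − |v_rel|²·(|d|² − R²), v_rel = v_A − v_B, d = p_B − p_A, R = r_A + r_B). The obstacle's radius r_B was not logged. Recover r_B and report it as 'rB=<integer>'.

m = 8025
d = (23, -12);  v_rel = (15, -5),  |v_rel|² = 250
v_rel×d = (15)·(-12) − (-5)·(23) = -65
since m = R²·250 − (-65)²:  R² = (4225 + 8025) / 250 = 49
R = √49 = 7  ⇒  r_B = 7 − 1 = 6

rB=6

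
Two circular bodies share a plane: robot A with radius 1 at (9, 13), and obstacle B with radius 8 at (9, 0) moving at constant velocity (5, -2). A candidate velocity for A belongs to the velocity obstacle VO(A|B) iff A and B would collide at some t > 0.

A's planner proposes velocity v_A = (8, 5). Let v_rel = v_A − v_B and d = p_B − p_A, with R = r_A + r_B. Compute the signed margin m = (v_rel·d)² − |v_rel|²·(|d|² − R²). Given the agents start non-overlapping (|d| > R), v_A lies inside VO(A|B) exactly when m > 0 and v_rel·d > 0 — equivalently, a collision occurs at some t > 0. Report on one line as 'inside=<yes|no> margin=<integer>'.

d = (0, -13),  |d|² = 169;  R = 1+8 = 9,  c = 169−9² = 88
v_rel = (3, 7),  |v_rel|² = 58;  v_rel·d = (3)·(0) + (7)·(-13) = -91
58·t² + 182·t + 88 = 0  ⇒  m = (-91)² − 58·88 = 3177
m = 3177 > 0,  v_rel·d = -91 < 0  ⇒  outside

inside=no margin=3177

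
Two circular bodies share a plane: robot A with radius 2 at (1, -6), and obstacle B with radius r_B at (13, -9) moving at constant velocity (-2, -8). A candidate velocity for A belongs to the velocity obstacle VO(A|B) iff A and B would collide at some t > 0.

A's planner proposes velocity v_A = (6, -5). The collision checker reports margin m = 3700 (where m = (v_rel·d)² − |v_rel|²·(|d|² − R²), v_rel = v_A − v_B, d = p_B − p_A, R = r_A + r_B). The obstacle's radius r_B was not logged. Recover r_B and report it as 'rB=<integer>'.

m = 3700
d = (12, -3);  v_rel = (8, 3),  |v_rel|² = 73
v_rel×d = (8)·(-3) − (3)·(12) = -60
since m = R²·73 − (-60)²:  R² = (3600 + 3700) / 73 = 100
R = √100 = 10  ⇒  r_B = 10 − 2 = 8

rB=8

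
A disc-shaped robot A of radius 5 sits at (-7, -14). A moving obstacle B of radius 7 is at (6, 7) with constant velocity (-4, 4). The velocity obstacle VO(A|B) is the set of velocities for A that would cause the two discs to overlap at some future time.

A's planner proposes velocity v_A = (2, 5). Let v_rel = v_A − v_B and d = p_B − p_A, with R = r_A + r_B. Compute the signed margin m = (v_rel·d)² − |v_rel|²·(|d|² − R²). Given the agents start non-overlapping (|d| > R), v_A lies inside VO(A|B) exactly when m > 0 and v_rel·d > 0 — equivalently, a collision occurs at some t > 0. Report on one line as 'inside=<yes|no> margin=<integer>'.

d = (13, 21),  |d|² = 610;  R = 5+7 = 12,  c = 610−12² = 466
v_rel = (6, 1),  |v_rel|² = 37;  v_rel·d = (6)·(13) + (1)·(21) = 99
37·t² − 198·t + 466 = 0  ⇒  m = 99² − 37·466 = -7441
m = -7441 < 0,  v_rel·d = 99 > 0  ⇒  outside

inside=no margin=-7441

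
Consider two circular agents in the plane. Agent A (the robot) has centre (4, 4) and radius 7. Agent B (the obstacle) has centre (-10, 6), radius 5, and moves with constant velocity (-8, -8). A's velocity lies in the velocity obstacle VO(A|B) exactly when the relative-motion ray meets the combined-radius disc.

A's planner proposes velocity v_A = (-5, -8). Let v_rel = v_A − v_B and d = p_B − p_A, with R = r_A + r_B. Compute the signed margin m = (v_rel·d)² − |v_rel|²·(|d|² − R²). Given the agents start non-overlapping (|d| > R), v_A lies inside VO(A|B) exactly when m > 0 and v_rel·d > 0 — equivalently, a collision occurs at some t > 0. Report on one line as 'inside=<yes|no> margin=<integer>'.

d = (-14, 2),  |d|² = 200;  R = 7+5 = 12,  c = 200−12² = 56
v_rel = (3, 0),  |v_rel|² = 9;  v_rel·d = (3)·(-14) + (0)·(2) = -42
9·t² + 84·t + 56 = 0  ⇒  m = (-42)² − 9·56 = 1260
m = 1260 > 0,  v_rel·d = -42 < 0  ⇒  outside

inside=no margin=1260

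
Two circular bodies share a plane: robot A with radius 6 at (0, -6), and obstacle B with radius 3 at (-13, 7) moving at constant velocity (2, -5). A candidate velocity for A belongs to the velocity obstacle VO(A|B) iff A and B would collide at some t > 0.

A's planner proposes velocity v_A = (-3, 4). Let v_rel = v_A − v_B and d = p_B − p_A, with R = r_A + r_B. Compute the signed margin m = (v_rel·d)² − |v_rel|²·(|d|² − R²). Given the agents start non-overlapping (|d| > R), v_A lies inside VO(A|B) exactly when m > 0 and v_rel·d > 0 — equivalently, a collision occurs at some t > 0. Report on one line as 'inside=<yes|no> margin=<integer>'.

d = (-13, 13),  |d|² = 338;  R = 6+3 = 9,  c = 338−9² = 257
v_rel = (-5, 9),  |v_rel|² = 106;  v_rel·d = (-5)·(-13) + (9)·(13) = 182
106·t² − 364·t + 257 = 0  ⇒  m = 182² − 106·257 = 5882
m = 5882 > 0,  v_rel·d = 182 > 0  ⇒  inside

inside=yes margin=5882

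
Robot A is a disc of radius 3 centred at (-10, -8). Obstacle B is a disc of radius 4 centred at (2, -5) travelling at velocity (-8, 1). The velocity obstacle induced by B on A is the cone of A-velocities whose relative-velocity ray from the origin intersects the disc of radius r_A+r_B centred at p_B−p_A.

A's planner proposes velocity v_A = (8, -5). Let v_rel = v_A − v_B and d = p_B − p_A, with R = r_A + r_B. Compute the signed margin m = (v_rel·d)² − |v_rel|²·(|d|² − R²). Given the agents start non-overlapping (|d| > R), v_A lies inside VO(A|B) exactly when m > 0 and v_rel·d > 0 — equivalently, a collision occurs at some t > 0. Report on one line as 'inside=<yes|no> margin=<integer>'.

d = (12, 3),  |d|² = 153;  R = 3+4 = 7,  c = 153−7² = 104
v_rel = (16, -6),  |v_rel|² = 292;  v_rel·d = (16)·(12) + (-6)·(3) = 174
292·t² − 348·t + 104 = 0  ⇒  m = 174² − 292·104 = -92
m = -92 < 0,  v_rel·d = 174 > 0  ⇒  outside

inside=no margin=-92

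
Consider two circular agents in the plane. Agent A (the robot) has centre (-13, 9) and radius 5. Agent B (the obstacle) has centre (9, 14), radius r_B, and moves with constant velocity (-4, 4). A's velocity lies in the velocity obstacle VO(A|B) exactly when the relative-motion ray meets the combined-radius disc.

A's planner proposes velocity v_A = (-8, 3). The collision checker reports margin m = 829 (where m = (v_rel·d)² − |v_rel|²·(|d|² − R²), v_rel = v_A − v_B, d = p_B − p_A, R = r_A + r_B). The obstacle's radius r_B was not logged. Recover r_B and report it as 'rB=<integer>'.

m = 829
d = (22, 5);  v_rel = (-4, -1),  |v_rel|² = 17
v_rel×d = (-4)·(5) − (-1)·(22) = 2
since m = R²·17 − 2²:  R² = (4 + 829) / 17 = 49
R = √49 = 7  ⇒  r_B = 7 − 5 = 2

rB=2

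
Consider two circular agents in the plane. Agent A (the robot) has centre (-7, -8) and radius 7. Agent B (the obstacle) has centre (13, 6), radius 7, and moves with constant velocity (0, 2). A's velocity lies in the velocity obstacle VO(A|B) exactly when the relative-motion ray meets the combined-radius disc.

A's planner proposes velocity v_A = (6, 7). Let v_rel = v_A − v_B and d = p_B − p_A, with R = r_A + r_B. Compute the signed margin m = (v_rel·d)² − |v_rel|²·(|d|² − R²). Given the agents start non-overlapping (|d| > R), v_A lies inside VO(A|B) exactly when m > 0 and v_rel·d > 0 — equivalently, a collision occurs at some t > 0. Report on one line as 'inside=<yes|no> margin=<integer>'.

d = (20, 14),  |d|² = 596;  R = 7+7 = 14,  c = 596−14² = 400
v_rel = (6, 5),  |v_rel|² = 61;  v_rel·d = (6)·(20) + (5)·(14) = 190
61·t² − 380·t + 400 = 0  ⇒  m = 190² − 61·400 = 11700
m = 11700 > 0,  v_rel·d = 190 > 0  ⇒  inside

inside=yes margin=11700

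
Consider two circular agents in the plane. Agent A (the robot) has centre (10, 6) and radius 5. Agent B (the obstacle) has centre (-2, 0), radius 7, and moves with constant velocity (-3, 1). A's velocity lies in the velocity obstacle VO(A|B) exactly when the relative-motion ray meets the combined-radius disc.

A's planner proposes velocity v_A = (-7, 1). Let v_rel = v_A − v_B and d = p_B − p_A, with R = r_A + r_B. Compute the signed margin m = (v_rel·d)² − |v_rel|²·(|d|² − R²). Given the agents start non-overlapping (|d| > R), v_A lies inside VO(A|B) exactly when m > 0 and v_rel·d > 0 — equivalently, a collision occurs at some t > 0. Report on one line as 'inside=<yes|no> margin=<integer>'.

d = (-12, -6),  |d|² = 180;  R = 5+7 = 12,  c = 180−12² = 36
v_rel = (-4, 0),  |v_rel|² = 16;  v_rel·d = (-4)·(-12) + (0)·(-6) = 48
16·t² − 96·t + 36 = 0  ⇒  m = 48² − 16·36 = 1728
m = 1728 > 0,  v_rel·d = 48 > 0  ⇒  inside

inside=yes margin=1728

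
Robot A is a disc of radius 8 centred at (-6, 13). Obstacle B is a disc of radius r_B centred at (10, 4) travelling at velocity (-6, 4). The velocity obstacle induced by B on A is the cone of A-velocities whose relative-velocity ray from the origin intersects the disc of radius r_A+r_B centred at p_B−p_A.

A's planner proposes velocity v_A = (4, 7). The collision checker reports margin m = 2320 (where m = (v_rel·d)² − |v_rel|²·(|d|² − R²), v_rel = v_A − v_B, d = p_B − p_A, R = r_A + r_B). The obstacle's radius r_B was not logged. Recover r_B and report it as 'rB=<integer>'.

m = 2320
d = (16, -9);  v_rel = (10, 3),  |v_rel|² = 109
v_rel×d = (10)·(-9) − (3)·(16) = -138
since m = R²·109 − (-138)²:  R² = (19044 + 2320) / 109 = 196
R = √196 = 14  ⇒  r_B = 14 − 8 = 6

rB=6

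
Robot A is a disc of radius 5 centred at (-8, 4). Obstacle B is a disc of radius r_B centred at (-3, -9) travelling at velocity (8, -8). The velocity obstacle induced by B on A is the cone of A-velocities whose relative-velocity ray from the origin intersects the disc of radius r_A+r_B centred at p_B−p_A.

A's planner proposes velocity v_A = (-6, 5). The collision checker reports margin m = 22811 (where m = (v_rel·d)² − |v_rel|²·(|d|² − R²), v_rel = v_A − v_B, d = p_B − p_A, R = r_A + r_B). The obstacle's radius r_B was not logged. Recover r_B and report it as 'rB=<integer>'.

m = 22811
d = (5, -13);  v_rel = (-14, 13),  |v_rel|² = 365
v_rel×d = (-14)·(-13) − (13)·(5) = 117
since m = R²·365 − 117²:  R² = (13689 + 22811) / 365 = 100
R = √100 = 10  ⇒  r_B = 10 − 5 = 5

rB=5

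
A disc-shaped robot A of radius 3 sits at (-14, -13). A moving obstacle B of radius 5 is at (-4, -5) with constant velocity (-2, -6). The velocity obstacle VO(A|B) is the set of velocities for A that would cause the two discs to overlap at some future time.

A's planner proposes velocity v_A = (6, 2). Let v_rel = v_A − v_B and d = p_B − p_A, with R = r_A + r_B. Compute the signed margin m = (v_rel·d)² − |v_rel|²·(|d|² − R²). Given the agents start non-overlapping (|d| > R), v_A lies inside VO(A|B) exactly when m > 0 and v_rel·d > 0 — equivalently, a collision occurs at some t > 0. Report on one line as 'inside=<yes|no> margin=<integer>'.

d = (10, 8),  |d|² = 164;  R = 3+5 = 8,  c = 164−8² = 100
v_rel = (8, 8),  |v_rel|² = 128;  v_rel·d = (8)·(10) + (8)·(8) = 144
128·t² − 288·t + 100 = 0  ⇒  m = 144² − 128·100 = 7936
m = 7936 > 0,  v_rel·d = 144 > 0  ⇒  inside

inside=yes margin=7936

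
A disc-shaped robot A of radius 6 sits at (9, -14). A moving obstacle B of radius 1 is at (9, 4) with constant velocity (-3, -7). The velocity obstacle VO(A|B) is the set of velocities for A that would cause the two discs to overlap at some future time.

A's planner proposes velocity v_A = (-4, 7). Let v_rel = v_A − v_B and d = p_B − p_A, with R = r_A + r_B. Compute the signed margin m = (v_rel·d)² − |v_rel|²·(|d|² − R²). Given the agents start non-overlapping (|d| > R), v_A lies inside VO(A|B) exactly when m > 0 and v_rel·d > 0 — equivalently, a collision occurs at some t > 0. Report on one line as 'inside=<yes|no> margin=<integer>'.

d = (0, 18),  |d|² = 324;  R = 6+1 = 7,  c = 324−7² = 275
v_rel = (-1, 14),  |v_rel|² = 197;  v_rel·d = (-1)·(0) + (14)·(18) = 252
197·t² − 504·t + 275 = 0  ⇒  m = 252² − 197·275 = 9329
m = 9329 > 0,  v_rel·d = 252 > 0  ⇒  inside

inside=yes margin=9329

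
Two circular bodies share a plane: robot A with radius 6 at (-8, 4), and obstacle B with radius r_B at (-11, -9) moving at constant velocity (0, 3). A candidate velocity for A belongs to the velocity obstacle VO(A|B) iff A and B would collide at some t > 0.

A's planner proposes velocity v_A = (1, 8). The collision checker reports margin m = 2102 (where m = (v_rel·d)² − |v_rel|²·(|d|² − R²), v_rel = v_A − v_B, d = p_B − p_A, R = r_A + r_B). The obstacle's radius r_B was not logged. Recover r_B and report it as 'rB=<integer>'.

m = 2102
d = (-3, -13);  v_rel = (1, 5),  |v_rel|² = 26
v_rel×d = (1)·(-13) − (5)·(-3) = 2
since m = R²·26 − 2²:  R² = (4 + 2102) / 26 = 81
R = √81 = 9  ⇒  r_B = 9 − 6 = 3

rB=3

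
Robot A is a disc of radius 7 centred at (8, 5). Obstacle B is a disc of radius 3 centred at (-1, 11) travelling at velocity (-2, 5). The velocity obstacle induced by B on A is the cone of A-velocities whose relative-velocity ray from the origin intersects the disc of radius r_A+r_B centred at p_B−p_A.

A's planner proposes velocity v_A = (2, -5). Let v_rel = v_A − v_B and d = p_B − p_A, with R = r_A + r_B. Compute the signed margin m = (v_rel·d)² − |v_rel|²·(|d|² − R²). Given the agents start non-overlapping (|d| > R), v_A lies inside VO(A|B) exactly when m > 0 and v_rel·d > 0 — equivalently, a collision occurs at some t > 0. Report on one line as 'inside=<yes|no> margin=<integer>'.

d = (-9, 6),  |d|² = 117;  R = 7+3 = 10,  c = 117−10² = 17
v_rel = (4, -10),  |v_rel|² = 116;  v_rel·d = (4)·(-9) + (-10)·(6) = -96
116·t² + 192·t + 17 = 0  ⇒  m = (-96)² − 116·17 = 7244
m = 7244 > 0,  v_rel·d = -96 < 0  ⇒  outside

inside=no margin=7244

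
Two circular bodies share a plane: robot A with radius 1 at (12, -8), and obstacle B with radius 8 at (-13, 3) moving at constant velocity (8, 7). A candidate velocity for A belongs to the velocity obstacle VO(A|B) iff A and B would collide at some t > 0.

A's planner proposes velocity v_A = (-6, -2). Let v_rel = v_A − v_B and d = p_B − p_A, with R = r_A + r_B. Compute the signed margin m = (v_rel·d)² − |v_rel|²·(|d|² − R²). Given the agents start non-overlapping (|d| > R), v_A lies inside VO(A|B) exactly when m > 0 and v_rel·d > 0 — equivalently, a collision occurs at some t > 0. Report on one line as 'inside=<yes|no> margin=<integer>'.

d = (-25, 11),  |d|² = 746;  R = 1+8 = 9,  c = 746−9² = 665
v_rel = (-14, -9),  |v_rel|² = 277;  v_rel·d = (-14)·(-25) + (-9)·(11) = 251
277·t² − 502·t + 665 = 0  ⇒  m = 251² − 277·665 = -121204
m = -121204 < 0,  v_rel·d = 251 > 0  ⇒  outside

inside=no margin=-121204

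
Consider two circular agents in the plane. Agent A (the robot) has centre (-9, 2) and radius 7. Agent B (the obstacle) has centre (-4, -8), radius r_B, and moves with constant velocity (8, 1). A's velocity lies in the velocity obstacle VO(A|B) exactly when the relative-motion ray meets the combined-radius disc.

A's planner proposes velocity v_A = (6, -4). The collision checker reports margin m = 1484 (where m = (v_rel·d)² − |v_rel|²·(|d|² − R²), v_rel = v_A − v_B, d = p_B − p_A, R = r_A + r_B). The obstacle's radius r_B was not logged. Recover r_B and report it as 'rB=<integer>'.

m = 1484
d = (5, -10);  v_rel = (-2, -5),  |v_rel|² = 29
v_rel×d = (-2)·(-10) − (-5)·(5) = 45
since m = R²·29 − 45²:  R² = (2025 + 1484) / 29 = 121
R = √121 = 11  ⇒  r_B = 11 − 7 = 4

rB=4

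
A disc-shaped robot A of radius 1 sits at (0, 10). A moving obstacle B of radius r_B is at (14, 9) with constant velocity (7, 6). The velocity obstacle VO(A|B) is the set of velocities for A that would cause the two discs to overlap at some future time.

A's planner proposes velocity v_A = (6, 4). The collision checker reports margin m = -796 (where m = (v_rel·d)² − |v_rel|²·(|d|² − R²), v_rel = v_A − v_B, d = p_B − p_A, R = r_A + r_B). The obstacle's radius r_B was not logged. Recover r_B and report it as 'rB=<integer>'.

m = -796
d = (14, -1);  v_rel = (-1, -2),  |v_rel|² = 5
v_rel×d = (-1)·(-1) − (-2)·(14) = 29
since m = R²·5 − 29²:  R² = (841 + -796) / 5 = 9
R = √9 = 3  ⇒  r_B = 3 − 1 = 2

rB=2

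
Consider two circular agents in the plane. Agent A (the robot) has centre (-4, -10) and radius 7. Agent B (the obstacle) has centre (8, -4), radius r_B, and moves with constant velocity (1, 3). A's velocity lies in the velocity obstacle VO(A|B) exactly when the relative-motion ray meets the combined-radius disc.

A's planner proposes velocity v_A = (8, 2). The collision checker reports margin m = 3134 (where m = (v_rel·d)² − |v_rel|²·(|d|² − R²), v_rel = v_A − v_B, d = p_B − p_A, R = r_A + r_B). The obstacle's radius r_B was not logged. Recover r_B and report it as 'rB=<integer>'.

m = 3134
d = (12, 6);  v_rel = (7, -1),  |v_rel|² = 50
v_rel×d = (7)·(6) − (-1)·(12) = 54
since m = R²·50 − 54²:  R² = (2916 + 3134) / 50 = 121
R = √121 = 11  ⇒  r_B = 11 − 7 = 4

rB=4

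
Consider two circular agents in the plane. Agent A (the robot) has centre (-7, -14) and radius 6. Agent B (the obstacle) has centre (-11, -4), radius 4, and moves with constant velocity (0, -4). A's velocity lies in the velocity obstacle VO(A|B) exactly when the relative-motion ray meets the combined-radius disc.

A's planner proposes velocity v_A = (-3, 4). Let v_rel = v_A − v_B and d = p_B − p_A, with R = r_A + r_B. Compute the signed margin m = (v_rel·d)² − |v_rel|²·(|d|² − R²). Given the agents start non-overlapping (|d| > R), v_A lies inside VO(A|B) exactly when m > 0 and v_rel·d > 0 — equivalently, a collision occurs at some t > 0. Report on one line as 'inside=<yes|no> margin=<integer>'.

d = (-4, 10),  |d|² = 116;  R = 6+4 = 10,  c = 116−10² = 16
v_rel = (-3, 8),  |v_rel|² = 73;  v_rel·d = (-3)·(-4) + (8)·(10) = 92
73·t² − 184·t + 16 = 0  ⇒  m = 92² − 73·16 = 7296
m = 7296 > 0,  v_rel·d = 92 > 0  ⇒  inside

inside=yes margin=7296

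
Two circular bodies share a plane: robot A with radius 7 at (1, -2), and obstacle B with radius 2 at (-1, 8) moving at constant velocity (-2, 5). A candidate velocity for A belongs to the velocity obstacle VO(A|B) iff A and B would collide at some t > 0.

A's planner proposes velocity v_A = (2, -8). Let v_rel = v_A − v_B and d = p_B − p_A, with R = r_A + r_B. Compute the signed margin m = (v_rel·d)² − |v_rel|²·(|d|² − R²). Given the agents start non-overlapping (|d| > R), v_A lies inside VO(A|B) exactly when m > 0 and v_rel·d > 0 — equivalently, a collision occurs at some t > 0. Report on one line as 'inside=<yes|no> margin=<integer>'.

d = (-2, 10),  |d|² = 104;  R = 7+2 = 9,  c = 104−9² = 23
v_rel = (4, -13),  |v_rel|² = 185;  v_rel·d = (4)·(-2) + (-13)·(10) = -138
185·t² + 276·t + 23 = 0  ⇒  m = (-138)² − 185·23 = 14789
m = 14789 > 0,  v_rel·d = -138 < 0  ⇒  outside

inside=no margin=14789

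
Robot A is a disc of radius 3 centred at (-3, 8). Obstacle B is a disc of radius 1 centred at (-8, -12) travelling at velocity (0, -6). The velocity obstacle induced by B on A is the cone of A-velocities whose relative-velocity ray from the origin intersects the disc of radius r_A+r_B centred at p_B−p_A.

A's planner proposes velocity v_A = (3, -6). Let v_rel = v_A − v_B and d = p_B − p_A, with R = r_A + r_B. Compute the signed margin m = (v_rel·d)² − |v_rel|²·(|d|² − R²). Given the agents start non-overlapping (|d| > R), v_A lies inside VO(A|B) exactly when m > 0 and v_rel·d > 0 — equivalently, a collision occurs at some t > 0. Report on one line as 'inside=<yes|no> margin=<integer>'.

d = (-5, -20),  |d|² = 425;  R = 3+1 = 4,  c = 425−4² = 409
v_rel = (3, 0),  |v_rel|² = 9;  v_rel·d = (3)·(-5) + (0)·(-20) = -15
9·t² + 30·t + 409 = 0  ⇒  m = (-15)² − 9·409 = -3456
m = -3456 < 0,  v_rel·d = -15 < 0  ⇒  outside

inside=no margin=-3456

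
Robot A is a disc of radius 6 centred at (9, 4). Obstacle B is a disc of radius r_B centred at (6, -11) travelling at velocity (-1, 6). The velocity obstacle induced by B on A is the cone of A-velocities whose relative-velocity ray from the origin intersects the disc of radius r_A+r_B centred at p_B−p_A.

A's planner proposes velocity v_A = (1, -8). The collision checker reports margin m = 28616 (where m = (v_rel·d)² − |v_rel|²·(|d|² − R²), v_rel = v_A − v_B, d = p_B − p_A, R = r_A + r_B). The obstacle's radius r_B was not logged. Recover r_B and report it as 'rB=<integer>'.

m = 28616
d = (-3, -15);  v_rel = (2, -14),  |v_rel|² = 200
v_rel×d = (2)·(-15) − (-14)·(-3) = -72
since m = R²·200 − (-72)²:  R² = (5184 + 28616) / 200 = 169
R = √169 = 13  ⇒  r_B = 13 − 6 = 7

rB=7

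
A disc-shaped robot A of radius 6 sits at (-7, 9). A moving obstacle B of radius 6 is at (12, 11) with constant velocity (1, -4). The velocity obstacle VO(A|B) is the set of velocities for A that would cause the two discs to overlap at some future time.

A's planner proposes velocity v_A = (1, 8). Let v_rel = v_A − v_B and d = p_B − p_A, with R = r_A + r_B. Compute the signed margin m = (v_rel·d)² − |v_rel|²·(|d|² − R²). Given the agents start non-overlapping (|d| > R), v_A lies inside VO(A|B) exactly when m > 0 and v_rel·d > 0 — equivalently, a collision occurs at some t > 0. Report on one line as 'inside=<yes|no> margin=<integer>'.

d = (19, 2),  |d|² = 365;  R = 6+6 = 12,  c = 365−12² = 221
v_rel = (0, 12),  |v_rel|² = 144;  v_rel·d = (0)·(19) + (12)·(2) = 24
144·t² − 48·t + 221 = 0  ⇒  m = 24² − 144·221 = -31248
m = -31248 < 0,  v_rel·d = 24 > 0  ⇒  outside

inside=no margin=-31248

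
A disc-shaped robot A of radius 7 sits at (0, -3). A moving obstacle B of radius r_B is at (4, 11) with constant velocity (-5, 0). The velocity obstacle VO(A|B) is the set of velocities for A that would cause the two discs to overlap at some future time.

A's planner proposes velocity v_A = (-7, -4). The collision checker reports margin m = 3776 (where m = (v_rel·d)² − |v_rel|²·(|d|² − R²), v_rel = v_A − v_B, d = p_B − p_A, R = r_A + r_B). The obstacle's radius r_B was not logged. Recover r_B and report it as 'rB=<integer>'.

m = 3776
d = (4, 14);  v_rel = (-2, -4),  |v_rel|² = 20
v_rel×d = (-2)·(14) − (-4)·(4) = -12
since m = R²·20 − (-12)²:  R² = (144 + 3776) / 20 = 196
R = √196 = 14  ⇒  r_B = 14 − 7 = 7

rB=7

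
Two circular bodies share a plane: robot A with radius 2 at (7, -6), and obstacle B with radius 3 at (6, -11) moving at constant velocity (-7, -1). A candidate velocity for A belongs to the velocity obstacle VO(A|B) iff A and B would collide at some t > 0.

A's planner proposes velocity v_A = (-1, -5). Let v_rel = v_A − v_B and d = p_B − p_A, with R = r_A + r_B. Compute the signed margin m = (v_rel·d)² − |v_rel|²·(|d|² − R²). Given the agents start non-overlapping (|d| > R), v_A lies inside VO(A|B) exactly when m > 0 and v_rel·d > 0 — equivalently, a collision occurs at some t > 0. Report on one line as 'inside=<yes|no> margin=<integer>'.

d = (-1, -5),  |d|² = 26;  R = 2+3 = 5,  c = 26−5² = 1
v_rel = (6, -4),  |v_rel|² = 52;  v_rel·d = (6)·(-1) + (-4)·(-5) = 14
52·t² − 28·t + 1 = 0  ⇒  m = 14² − 52·1 = 144
m = 144 > 0,  v_rel·d = 14 > 0  ⇒  inside

inside=yes margin=144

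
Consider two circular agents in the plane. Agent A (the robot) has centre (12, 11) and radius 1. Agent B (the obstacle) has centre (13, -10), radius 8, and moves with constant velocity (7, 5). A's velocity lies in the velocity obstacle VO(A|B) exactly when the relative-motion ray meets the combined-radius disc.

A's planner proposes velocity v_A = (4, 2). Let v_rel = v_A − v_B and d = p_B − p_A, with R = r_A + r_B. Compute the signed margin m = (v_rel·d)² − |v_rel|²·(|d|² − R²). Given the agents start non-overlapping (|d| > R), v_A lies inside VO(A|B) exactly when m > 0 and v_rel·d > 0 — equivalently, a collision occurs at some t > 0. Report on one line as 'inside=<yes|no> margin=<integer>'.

d = (1, -21),  |d|² = 442;  R = 1+8 = 9,  c = 442−9² = 361
v_rel = (-3, -3),  |v_rel|² = 18;  v_rel·d = (-3)·(1) + (-3)·(-21) = 60
18·t² − 120·t + 361 = 0  ⇒  m = 60² − 18·361 = -2898
m = -2898 < 0,  v_rel·d = 60 > 0  ⇒  outside

inside=no margin=-2898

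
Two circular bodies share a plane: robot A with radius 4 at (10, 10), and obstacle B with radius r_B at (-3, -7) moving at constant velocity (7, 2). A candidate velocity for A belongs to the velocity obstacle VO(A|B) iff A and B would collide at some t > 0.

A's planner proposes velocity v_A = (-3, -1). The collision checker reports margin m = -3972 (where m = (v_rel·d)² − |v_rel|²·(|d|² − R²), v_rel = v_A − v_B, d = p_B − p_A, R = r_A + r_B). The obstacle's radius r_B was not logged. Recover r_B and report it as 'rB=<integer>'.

m = -3972
d = (-13, -17);  v_rel = (-10, -3),  |v_rel|² = 109
v_rel×d = (-10)·(-17) − (-3)·(-13) = 131
since m = R²·109 − 131²:  R² = (17161 + -3972) / 109 = 121
R = √121 = 11  ⇒  r_B = 11 − 4 = 7

rB=7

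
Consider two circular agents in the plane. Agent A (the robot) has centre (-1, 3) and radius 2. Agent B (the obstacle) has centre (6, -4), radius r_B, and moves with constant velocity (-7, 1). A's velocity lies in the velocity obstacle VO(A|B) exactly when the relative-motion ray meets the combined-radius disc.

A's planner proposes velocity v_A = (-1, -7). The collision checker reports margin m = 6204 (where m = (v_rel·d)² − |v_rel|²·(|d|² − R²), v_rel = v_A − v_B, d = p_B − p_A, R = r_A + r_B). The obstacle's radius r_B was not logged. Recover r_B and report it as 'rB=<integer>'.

m = 6204
d = (7, -7);  v_rel = (6, -8),  |v_rel|² = 100
v_rel×d = (6)·(-7) − (-8)·(7) = 14
since m = R²·100 − 14²:  R² = (196 + 6204) / 100 = 64
R = √64 = 8  ⇒  r_B = 8 − 2 = 6

rB=6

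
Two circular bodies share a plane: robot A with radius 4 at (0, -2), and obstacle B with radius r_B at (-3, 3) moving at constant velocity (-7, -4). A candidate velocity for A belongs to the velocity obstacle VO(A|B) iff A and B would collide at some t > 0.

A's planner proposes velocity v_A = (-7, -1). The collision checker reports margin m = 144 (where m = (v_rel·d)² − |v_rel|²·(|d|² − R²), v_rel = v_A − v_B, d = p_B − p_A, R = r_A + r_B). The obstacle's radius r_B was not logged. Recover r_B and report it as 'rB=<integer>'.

m = 144
d = (-3, 5);  v_rel = (0, 3),  |v_rel|² = 9
v_rel×d = (0)·(5) − (3)·(-3) = 9
since m = R²·9 − 9²:  R² = (81 + 144) / 9 = 25
R = √25 = 5  ⇒  r_B = 5 − 4 = 1

rB=1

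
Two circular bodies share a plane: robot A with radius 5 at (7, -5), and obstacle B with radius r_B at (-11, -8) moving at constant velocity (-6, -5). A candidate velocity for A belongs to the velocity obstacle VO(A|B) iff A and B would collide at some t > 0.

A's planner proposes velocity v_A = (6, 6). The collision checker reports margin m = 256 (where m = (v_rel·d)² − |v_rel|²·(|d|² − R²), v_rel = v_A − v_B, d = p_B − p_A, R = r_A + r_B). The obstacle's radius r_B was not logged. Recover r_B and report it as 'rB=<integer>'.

m = 256
d = (-18, -3);  v_rel = (12, 11),  |v_rel|² = 265
v_rel×d = (12)·(-3) − (11)·(-18) = 162
since m = R²·265 − 162²:  R² = (26244 + 256) / 265 = 100
R = √100 = 10  ⇒  r_B = 10 − 5 = 5

rB=5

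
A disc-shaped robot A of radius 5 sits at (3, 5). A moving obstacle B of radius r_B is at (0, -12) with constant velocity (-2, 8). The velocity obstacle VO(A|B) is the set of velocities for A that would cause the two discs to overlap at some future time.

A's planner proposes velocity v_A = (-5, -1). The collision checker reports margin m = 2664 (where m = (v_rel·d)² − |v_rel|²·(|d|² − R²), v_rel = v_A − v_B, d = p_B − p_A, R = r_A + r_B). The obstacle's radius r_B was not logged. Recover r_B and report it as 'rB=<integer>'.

m = 2664
d = (-3, -17);  v_rel = (-3, -9),  |v_rel|² = 90
v_rel×d = (-3)·(-17) − (-9)·(-3) = 24
since m = R²·90 − 24²:  R² = (576 + 2664) / 90 = 36
R = √36 = 6  ⇒  r_B = 6 − 5 = 1

rB=1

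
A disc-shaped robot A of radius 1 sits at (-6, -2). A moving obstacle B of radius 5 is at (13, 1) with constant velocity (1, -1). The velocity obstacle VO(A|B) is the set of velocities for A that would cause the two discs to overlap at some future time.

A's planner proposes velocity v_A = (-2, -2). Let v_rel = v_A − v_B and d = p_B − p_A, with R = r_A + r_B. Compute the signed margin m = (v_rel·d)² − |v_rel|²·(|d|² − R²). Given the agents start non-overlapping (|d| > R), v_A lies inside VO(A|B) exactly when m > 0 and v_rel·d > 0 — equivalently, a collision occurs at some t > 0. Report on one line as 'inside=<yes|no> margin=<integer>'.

d = (19, 3),  |d|² = 370;  R = 1+5 = 6,  c = 370−6² = 334
v_rel = (-3, -1),  |v_rel|² = 10;  v_rel·d = (-3)·(19) + (-1)·(3) = -60
10·t² + 120·t + 334 = 0  ⇒  m = (-60)² − 10·334 = 260
m = 260 > 0,  v_rel·d = -60 < 0  ⇒  outside

inside=no margin=260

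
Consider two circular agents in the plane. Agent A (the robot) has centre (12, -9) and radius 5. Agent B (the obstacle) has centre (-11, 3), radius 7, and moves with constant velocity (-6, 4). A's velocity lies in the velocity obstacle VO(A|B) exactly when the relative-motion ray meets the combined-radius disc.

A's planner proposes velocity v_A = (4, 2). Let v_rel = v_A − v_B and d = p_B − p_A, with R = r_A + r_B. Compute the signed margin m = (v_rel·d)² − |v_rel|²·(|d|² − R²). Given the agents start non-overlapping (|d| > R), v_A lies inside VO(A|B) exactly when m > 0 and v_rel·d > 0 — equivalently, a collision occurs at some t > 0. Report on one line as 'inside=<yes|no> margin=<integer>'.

d = (-23, 12),  |d|² = 673;  R = 5+7 = 12,  c = 673−12² = 529
v_rel = (10, -2),  |v_rel|² = 104;  v_rel·d = (10)·(-23) + (-2)·(12) = -254
104·t² + 508·t + 529 = 0  ⇒  m = (-254)² − 104·529 = 9500
m = 9500 > 0,  v_rel·d = -254 < 0  ⇒  outside

inside=no margin=9500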